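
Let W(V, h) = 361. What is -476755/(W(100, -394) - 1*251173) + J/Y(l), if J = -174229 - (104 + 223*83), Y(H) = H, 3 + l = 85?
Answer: -24163996897/10283292 ≈ -2349.8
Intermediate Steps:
l = 82 (l = -3 + 85 = 82)
J = -192842 (J = -174229 - (104 + 18509) = -174229 - 1*18613 = -174229 - 18613 = -192842)
-476755/(W(100, -394) - 1*251173) + J/Y(l) = -476755/(361 - 1*251173) - 192842/82 = -476755/(361 - 251173) - 192842*1/82 = -476755/(-250812) - 96421/41 = -476755*(-1/250812) - 96421/41 = 476755/250812 - 96421/41 = -24163996897/10283292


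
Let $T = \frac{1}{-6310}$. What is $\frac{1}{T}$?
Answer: $-6310$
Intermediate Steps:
$T = - \frac{1}{6310} \approx -0.00015848$
$\frac{1}{T} = \frac{1}{- \frac{1}{6310}} = -6310$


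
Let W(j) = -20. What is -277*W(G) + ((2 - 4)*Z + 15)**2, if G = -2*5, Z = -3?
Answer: 5981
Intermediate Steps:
G = -10
-277*W(G) + ((2 - 4)*Z + 15)**2 = -277*(-20) + ((2 - 4)*(-3) + 15)**2 = 5540 + (-2*(-3) + 15)**2 = 5540 + (6 + 15)**2 = 5540 + 21**2 = 5540 + 441 = 5981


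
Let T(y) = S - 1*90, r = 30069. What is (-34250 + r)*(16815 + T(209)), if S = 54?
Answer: -70152999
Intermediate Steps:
T(y) = -36 (T(y) = 54 - 1*90 = 54 - 90 = -36)
(-34250 + r)*(16815 + T(209)) = (-34250 + 30069)*(16815 - 36) = -4181*16779 = -70152999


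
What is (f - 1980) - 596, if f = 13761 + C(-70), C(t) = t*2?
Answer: 11045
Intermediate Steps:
C(t) = 2*t
f = 13621 (f = 13761 + 2*(-70) = 13761 - 140 = 13621)
(f - 1980) - 596 = (13621 - 1980) - 596 = 11641 - 596 = 11045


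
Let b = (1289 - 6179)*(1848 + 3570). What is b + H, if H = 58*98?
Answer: -26488336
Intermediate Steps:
H = 5684
b = -26494020 (b = -4890*5418 = -26494020)
b + H = -26494020 + 5684 = -26488336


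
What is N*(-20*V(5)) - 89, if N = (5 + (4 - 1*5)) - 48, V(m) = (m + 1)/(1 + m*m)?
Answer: 1483/13 ≈ 114.08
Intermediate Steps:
V(m) = (1 + m)/(1 + m**2)
N = -44 (N = (5 + (4 - 5)) - 48 = (5 - 1) - 48 = 4 - 48 = -44)
N*(-20*V(5)) - 89 = -(-880)*(1 + 5)/(1 + 5**2) - 89 = -(-880)*6/(1 + 25) - 89 = -(-880)*6/26 - 89 = -(-880)*(1/26)*6 - 89 = -(-880)*3/13 - 89 = -44*(-60/13) - 89 = 2640/13 - 89 = 1483/13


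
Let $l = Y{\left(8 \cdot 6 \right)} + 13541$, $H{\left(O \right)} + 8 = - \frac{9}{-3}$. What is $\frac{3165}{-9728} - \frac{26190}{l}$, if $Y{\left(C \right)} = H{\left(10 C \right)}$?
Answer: $- \frac{1033395}{457216} \approx -2.2602$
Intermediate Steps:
$H{\left(O \right)} = -5$ ($H{\left(O \right)} = -8 - \frac{9}{-3} = -8 - -3 = -8 + 3 = -5$)
$Y{\left(C \right)} = -5$
$l = 13536$ ($l = -5 + 13541 = 13536$)
$\frac{3165}{-9728} - \frac{26190}{l} = \frac{3165}{-9728} - \frac{26190}{13536} = 3165 \left(- \frac{1}{9728}\right) - \frac{1455}{752} = - \frac{3165}{9728} - \frac{1455}{752} = - \frac{1033395}{457216}$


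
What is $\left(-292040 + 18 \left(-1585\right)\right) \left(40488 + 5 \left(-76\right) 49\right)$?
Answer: $-7010224760$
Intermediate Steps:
$\left(-292040 + 18 \left(-1585\right)\right) \left(40488 + 5 \left(-76\right) 49\right) = \left(-292040 - 28530\right) \left(40488 - 18620\right) = - 320570 \left(40488 - 18620\right) = \left(-320570\right) 21868 = -7010224760$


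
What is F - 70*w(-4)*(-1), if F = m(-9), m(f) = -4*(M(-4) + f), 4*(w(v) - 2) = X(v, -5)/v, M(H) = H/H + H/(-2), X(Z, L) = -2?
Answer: 691/4 ≈ 172.75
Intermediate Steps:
M(H) = 1 - H/2 (M(H) = 1 + H*(-½) = 1 - H/2)
w(v) = 2 - 1/(2*v) (w(v) = 2 + (-2/v)/4 = 2 - 1/(2*v))
m(f) = -12 - 4*f (m(f) = -4*((1 - ½*(-4)) + f) = -4*((1 + 2) + f) = -4*(3 + f) = -12 - 4*f)
F = 24 (F = -12 - 4*(-9) = -12 + 36 = 24)
F - 70*w(-4)*(-1) = 24 - 70*(2 - ½/(-4))*(-1) = 24 - 70*(2 - ½*(-¼))*(-1) = 24 - 70*(2 + ⅛)*(-1) = 24 - 595*(-1)/4 = 24 - 70*(-17/8) = 24 + 595/4 = 691/4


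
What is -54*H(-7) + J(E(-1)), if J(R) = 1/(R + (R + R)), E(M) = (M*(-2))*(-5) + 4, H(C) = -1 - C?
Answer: -5833/18 ≈ -324.06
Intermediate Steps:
E(M) = 4 + 10*M (E(M) = -2*M*(-5) + 4 = 10*M + 4 = 4 + 10*M)
J(R) = 1/(3*R) (J(R) = 1/(R + 2*R) = 1/(3*R))
-54*H(-7) + J(E(-1)) = -54*(-1 - 1*(-7)) + 1/(3*(4 + 10*(-1))) = -54*(-1 + 7) + 1/(3*(4 - 10)) = -54*6 + (⅓)/(-6) = -324 + (⅓)*(-⅙) = -324 - 1/18 = -5833/18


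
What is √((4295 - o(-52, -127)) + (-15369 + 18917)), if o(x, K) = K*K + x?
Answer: I*√8234 ≈ 90.741*I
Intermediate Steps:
o(x, K) = x + K² (o(x, K) = K² + x = x + K²)
√((4295 - o(-52, -127)) + (-15369 + 18917)) = √((4295 - (-52 + (-127)²)) + (-15369 + 18917)) = √((4295 - (-52 + 16129)) + 3548) = √((4295 - 1*16077) + 3548) = √((4295 - 16077) + 3548) = √(-11782 + 3548) = √(-8234) = I*√8234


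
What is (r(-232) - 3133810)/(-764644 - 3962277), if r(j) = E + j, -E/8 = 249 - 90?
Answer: 3135314/4726921 ≈ 0.66329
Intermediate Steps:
E = -1272 (E = -8*(249 - 90) = -8*159 = -1272)
r(j) = -1272 + j
(r(-232) - 3133810)/(-764644 - 3962277) = ((-1272 - 232) - 3133810)/(-764644 - 3962277) = (-1504 - 3133810)/(-4726921) = -3135314*(-1/4726921) = 3135314/4726921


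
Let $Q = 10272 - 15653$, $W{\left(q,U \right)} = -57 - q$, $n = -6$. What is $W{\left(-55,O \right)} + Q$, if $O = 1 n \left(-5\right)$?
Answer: $-5383$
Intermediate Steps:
$O = 30$ ($O = 1 \left(-6\right) \left(-5\right) = \left(-6\right) \left(-5\right) = 30$)
$Q = -5381$ ($Q = 10272 - 15653 = -5381$)
$W{\left(-55,O \right)} + Q = \left(-57 - -55\right) - 5381 = \left(-57 + 55\right) - 5381 = -2 - 5381 = -5383$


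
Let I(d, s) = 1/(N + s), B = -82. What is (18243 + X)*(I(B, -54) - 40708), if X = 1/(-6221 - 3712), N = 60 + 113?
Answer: -20414317886726/27489 ≈ -7.4264e+8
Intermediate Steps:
N = 173
X = -1/9933 (X = 1/(-9933) = -1/9933 ≈ -0.00010067)
I(d, s) = 1/(173 + s)
(18243 + X)*(I(B, -54) - 40708) = (18243 - 1/9933)*(1/(173 - 54) - 40708) = 181207718*(1/119 - 40708)/9933 = (181207718/9933)*(-4844251/119) = -20414317886726/27489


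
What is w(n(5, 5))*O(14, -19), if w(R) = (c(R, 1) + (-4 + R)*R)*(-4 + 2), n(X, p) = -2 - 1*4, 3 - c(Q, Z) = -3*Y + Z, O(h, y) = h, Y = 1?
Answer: -1820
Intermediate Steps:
c(Q, Z) = 6 - Z (c(Q, Z) = 3 - (-3*1 + Z) = 3 - (-3 + Z) = 3 + (3 - Z) = 6 - Z)
n(X, p) = -6 (n(X, p) = -2 - 4 = -6)
w(R) = -10 - 2*R*(-4 + R) (w(R) = ((6 - 1*1) + (-4 + R)*R)*(-4 + 2) = ((6 - 1) + R*(-4 + R))*(-2) = (5 + R*(-4 + R))*(-2) = -10 - 2*R*(-4 + R))
w(n(5, 5))*O(14, -19) = (-10 - 2*(-6)² + 8*(-6))*14 = (-10 - 2*36 - 48)*14 = (-10 - 72 - 48)*14 = -130*14 = -1820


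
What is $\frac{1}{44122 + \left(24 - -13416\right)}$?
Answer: $\frac{1}{57562} \approx 1.7373 \cdot 10^{-5}$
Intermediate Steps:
$\frac{1}{44122 + \left(24 - -13416\right)} = \frac{1}{44122 + \left(24 + 13416\right)} = \frac{1}{44122 + 13440} = \frac{1}{57562}$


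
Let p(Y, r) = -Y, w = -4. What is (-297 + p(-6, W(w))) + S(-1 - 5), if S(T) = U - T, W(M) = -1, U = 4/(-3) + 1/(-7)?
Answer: -6016/21 ≈ -286.48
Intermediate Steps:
U = -31/21 (U = 4*(-⅓) + 1*(-⅐) = -4/3 - ⅐ = -31/21 ≈ -1.4762)
S(T) = -31/21 - T
(-297 + p(-6, W(w))) + S(-1 - 5) = (-297 - 1*(-6)) + (-31/21 - (-1 - 5)) = (-297 + 6) + (-31/21 - 1*(-6)) = -291 + (-31/21 + 6) = -291 + 95/21 = -6016/21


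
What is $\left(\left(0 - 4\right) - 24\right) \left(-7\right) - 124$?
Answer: $72$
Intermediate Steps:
$\left(\left(0 - 4\right) - 24\right) \left(-7\right) - 124 = \left(-4 - 24\right) \left(-7\right) - 124 = \left(-28\right) \left(-7\right) - 124 = 196 - 124 = 72$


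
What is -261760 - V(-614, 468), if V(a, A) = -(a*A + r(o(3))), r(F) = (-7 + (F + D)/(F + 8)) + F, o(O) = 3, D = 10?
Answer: -6040263/11 ≈ -5.4912e+5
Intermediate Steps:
r(F) = -7 + F + (10 + F)/(8 + F) (r(F) = (-7 + (F + 10)/(F + 8)) + F = (-7 + (10 + F)/(8 + F)) + F = -7 + F + (10 + F)/(8 + F))
V(a, A) = 31/11 - A*a (V(a, A) = -(a*A + (-46 + 3**2 + 2*3)/(8 + 3)) = -(A*a + (-46 + 9 + 6)/11) = -(A*a + (1/11)*(-31)) = -(A*a - 31/11) = -(-31/11 + A*a) = 31/11 - A*a)
-261760 - V(-614, 468) = -261760 - (31/11 - 1*468*(-614)) = -261760 - (31/11 + 287352) = -261760 - 1*3160903/11 = -261760 - 3160903/11 = -6040263/11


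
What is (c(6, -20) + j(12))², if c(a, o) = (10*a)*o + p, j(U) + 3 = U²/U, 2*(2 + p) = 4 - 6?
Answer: 1425636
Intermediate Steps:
p = -3 (p = -2 + (4 - 6)/2 = -2 + (½)*(-2) = -2 - 1 = -3)
j(U) = -3 + U (j(U) = -3 + U²/U = -3 + U)
c(a, o) = -3 + 10*a*o (c(a, o) = (10*a)*o - 3 = 10*a*o - 3 = -3 + 10*a*o)
(c(6, -20) + j(12))² = ((-3 + 10*6*(-20)) + (-3 + 12))² = ((-3 - 1200) + 9)² = (-1203 + 9)² = (-1194)² = 1425636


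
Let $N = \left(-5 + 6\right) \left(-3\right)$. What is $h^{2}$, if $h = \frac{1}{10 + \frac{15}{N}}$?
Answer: $\frac{1}{25} \approx 0.04$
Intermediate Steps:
$N = -3$ ($N = 1 \left(-3\right) = -3$)
$h = \frac{1}{5}$ ($h = \frac{1}{10 + \frac{15}{-3}} = \frac{1}{10 + 15 \left(- \frac{1}{3}\right)} = \frac{1}{10 - 5} = \frac{1}{5} \approx 0.2$)
$h^{2} = \left(\frac{1}{5}\right)^{2} = \frac{1}{25}$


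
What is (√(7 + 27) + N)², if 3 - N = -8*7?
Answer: (59 + √34)² ≈ 4203.1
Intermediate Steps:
N = 59 (N = 3 - (-8)*7 = 3 - 1*(-56) = 3 + 56 = 59)
(√(7 + 27) + N)² = (√(7 + 27) + 59)² = (√34 + 59)² = (59 + √34)²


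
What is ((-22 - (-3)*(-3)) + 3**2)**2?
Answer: 484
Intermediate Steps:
((-22 - (-3)*(-3)) + 3**2)**2 = ((-22 - 1*9) + 9)**2 = ((-22 - 9) + 9)**2 = (-31 + 9)**2 = (-22)**2 = 484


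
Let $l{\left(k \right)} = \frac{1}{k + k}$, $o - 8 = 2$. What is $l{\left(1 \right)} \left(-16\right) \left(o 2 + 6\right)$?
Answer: $-208$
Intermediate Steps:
$o = 10$ ($o = 8 + 2 = 10$)
$l{\left(k \right)} = \frac{1}{2 k}$
$l{\left(1 \right)} \left(-16\right) \left(o 2 + 6\right) = \frac{1}{2 \cdot 1} \left(-16\right) \left(10 \cdot 2 + 6\right) = \frac{1}{2} \cdot 1 \left(-16\right) \left(20 + 6\right) = \frac{1}{2} \left(-16\right) 26 = \left(-8\right) 26 = -208$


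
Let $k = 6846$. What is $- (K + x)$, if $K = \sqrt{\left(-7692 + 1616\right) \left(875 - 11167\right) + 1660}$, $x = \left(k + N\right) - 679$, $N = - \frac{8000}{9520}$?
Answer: $- \frac{733773}{119} - 6 \sqrt{1737107} \approx -14074.0$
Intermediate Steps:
$N = - \frac{100}{119}$ ($N = \left(-8000\right) \frac{1}{9520} = - \frac{100}{119} \approx -0.84034$)
$x = \frac{733773}{119}$ ($x = \left(6846 - \frac{100}{119}\right) - 679 = \frac{814574}{119} - 679 = \frac{733773}{119} \approx 6166.2$)
$K = 6 \sqrt{1737107}$ ($K = \sqrt{\left(-6076\right) \left(-10292\right) + 1660} = \sqrt{62534192 + 1660} = \sqrt{62535852} = 6 \sqrt{1737107} \approx 7908.0$)
$- (K + x) = - (6 \sqrt{1737107} + \frac{733773}{119}) = - (\frac{733773}{119} + 6 \sqrt{1737107}) = - \frac{733773}{119} - 6 \sqrt{1737107}$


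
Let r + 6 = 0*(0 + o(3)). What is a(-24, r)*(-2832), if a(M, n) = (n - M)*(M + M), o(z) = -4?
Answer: 2446848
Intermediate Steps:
r = -6 (r = -6 + 0*(0 - 4) = -6 + 0*(-4) = -6 + 0 = -6)
a(M, n) = 2*M*(n - M) (a(M, n) = (n - M)*(2*M) = 2*M*(n - M))
a(-24, r)*(-2832) = (2*(-24)*(-6 - 1*(-24)))*(-2832) = (2*(-24)*(-6 + 24))*(-2832) = (2*(-24)*18)*(-2832) = -864*(-2832) = 2446848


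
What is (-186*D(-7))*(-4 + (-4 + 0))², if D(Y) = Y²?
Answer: -583296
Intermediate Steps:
(-186*D(-7))*(-4 + (-4 + 0))² = (-186*(-7)²)*(-4 + (-4 + 0))² = (-186*49)*(-4 - 4)² = -9114*(-8)² = -9114*64 = -583296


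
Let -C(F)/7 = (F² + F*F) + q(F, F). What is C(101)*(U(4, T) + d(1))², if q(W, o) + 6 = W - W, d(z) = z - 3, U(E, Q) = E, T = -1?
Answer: -571088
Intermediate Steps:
d(z) = -3 + z
q(W, o) = -6 (q(W, o) = -6 + (W - W) = -6 + 0 = -6)
C(F) = 42 - 14*F² (C(F) = -7*((F² + F*F) - 6) = -7*((F² + F²) - 6) = -7*(2*F² - 6) = -7*(-6 + 2*F²) = 42 - 14*F²)
C(101)*(U(4, T) + d(1))² = (42 - 14*101²)*(4 + (-3 + 1))² = (42 - 14*10201)*(4 - 2)² = (42 - 142814)*2² = -142772*4 = -571088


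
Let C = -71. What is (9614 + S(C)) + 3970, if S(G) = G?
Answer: 13513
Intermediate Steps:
(9614 + S(C)) + 3970 = (9614 - 71) + 3970 = 9543 + 3970 = 13513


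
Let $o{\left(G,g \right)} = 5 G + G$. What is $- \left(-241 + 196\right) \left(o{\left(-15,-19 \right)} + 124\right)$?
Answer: $1530$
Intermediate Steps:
$o{\left(G,g \right)} = 6 G$
$- \left(-241 + 196\right) \left(o{\left(-15,-19 \right)} + 124\right) = - \left(-241 + 196\right) \left(6 \left(-15\right) + 124\right) = - \left(-45\right) \left(-90 + 124\right) = - \left(-45\right) 34 = \left(-1\right) \left(-1530\right) = 1530$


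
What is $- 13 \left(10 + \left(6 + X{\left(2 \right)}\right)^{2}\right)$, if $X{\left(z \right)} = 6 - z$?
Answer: $-1430$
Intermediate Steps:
$- 13 \left(10 + \left(6 + X{\left(2 \right)}\right)^{2}\right) = - 13 \left(10 + \left(6 + \left(6 - 2\right)\right)^{2}\right) = - 13 \left(10 + \left(6 + 4\right)^{2}\right) = - 13 \left(10 + 10^{2}\right) = - 13 \left(10 + 100\right) = \left(-13\right) 110 = -1430$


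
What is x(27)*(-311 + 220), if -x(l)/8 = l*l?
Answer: 530712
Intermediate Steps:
x(l) = -8*l² (x(l) = -8*l*l = -8*l²)
x(27)*(-311 + 220) = (-8*27²)*(-311 + 220) = -8*729*(-91) = -5832*(-91) = 530712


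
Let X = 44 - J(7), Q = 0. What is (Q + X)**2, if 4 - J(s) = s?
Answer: 2209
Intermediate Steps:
J(s) = 4 - s
X = 47 (X = 44 - (4 - 1*7) = 44 - (4 - 7) = 44 - 1*(-3) = 44 + 3 = 47)
(Q + X)**2 = (0 + 47)**2 = 47**2 = 2209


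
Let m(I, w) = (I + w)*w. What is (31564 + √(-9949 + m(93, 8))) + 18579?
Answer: 50143 + I*√9141 ≈ 50143.0 + 95.609*I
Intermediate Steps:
m(I, w) = w*(I + w)
(31564 + √(-9949 + m(93, 8))) + 18579 = (31564 + √(-9949 + 8*(93 + 8))) + 18579 = (31564 + √(-9949 + 8*101)) + 18579 = (31564 + √(-9949 + 808)) + 18579 = (31564 + √(-9141)) + 18579 = (31564 + I*√9141) + 18579 = 50143 + I*√9141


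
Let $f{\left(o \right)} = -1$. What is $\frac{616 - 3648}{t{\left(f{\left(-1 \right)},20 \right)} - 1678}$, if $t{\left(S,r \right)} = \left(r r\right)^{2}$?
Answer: $- \frac{1516}{79161} \approx -0.019151$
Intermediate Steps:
$t{\left(S,r \right)} = r^{4}$ ($t{\left(S,r \right)} = \left(r^{2}\right)^{2} = r^{4}$)
$\frac{616 - 3648}{t{\left(f{\left(-1 \right)},20 \right)} - 1678} = \frac{616 - 3648}{20^{4} - 1678} = - \frac{3032}{160000 - 1678} = - \frac{3032}{158322} = \left(-3032\right) \frac{1}{158322} = - \frac{1516}{79161}$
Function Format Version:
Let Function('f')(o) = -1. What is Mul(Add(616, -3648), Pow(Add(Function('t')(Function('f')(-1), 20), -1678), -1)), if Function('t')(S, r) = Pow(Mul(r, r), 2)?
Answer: Rational(-1516, 79161) ≈ -0.019151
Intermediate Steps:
Function('t')(S, r) = Pow(r, 4) (Function('t')(S, r) = Pow(Pow(r, 2), 2) = Pow(r, 4))
Mul(Add(616, -3648), Pow(Add(Function('t')(Function('f')(-1), 20), -1678), -1)) = Mul(Add(616, -3648), Pow(Add(Pow(20, 4), -1678), -1)) = Mul(-3032, Pow(Add(160000, -1678), -1)) = Mul(-3032, Pow(158322, -1)) = Mul(-3032, Rational(1, 158322)) = Rational(-1516, 79161)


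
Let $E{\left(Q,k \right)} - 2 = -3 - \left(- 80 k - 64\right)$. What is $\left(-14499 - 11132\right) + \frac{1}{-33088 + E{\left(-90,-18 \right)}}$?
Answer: $- \frac{883372416}{34465} \approx -25631.0$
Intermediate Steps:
$E{\left(Q,k \right)} = 63 + 80 k$ ($E{\left(Q,k \right)} = 2 - \left(-61 - 80 k\right) = 2 + \left(-3 + \left(64 + 80 k\right)\right) = 2 + \left(61 + 80 k\right) = 63 + 80 k$)
$\left(-14499 - 11132\right) + \frac{1}{-33088 + E{\left(-90,-18 \right)}} = \left(-14499 - 11132\right) + \frac{1}{-33088 + \left(63 + 80 \left(-18\right)\right)} = -25631 + \frac{1}{-33088 + \left(63 - 1440\right)} = -25631 + \frac{1}{-33088 - 1377} = -25631 + \frac{1}{-34465} = -25631 - \frac{1}{34465} = - \frac{883372416}{34465}$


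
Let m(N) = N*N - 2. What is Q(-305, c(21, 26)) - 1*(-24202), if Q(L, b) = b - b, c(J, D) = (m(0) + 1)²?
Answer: 24202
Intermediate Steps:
m(N) = -2 + N² (m(N) = N² - 2 = -2 + N²)
c(J, D) = 1 (c(J, D) = ((-2 + 0²) + 1)² = ((-2 + 0) + 1)² = (-2 + 1)² = (-1)² = 1)
Q(L, b) = 0
Q(-305, c(21, 26)) - 1*(-24202) = 0 - 1*(-24202) = 0 + 24202 = 24202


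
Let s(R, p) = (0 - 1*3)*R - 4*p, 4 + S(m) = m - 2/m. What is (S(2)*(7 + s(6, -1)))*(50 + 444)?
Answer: 10374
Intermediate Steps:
S(m) = -4 + m - 2/m (S(m) = -4 + (m - 2/m) = -4 + m - 2/m)
s(R, p) = -4*p - 3*R (s(R, p) = (0 - 3)*R - 4*p = -3*R - 4*p = -4*p - 3*R)
(S(2)*(7 + s(6, -1)))*(50 + 444) = ((-4 + 2 - 2/2)*(7 + (-4*(-1) - 3*6)))*(50 + 444) = ((-4 + 2 - 2*1/2)*(7 + (4 - 18)))*494 = ((-4 + 2 - 1)*(7 - 14))*494 = -3*(-7)*494 = 21*494 = 10374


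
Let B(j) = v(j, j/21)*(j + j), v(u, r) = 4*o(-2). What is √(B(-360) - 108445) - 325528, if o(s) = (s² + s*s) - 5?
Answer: -325528 + I*√117085 ≈ -3.2553e+5 + 342.18*I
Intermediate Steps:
o(s) = -5 + 2*s² (o(s) = (s² + s²) - 5 = 2*s² - 5 = -5 + 2*s²)
v(u, r) = 12 (v(u, r) = 4*(-5 + 2*(-2)²) = 4*(-5 + 2*4) = 4*(-5 + 8) = 4*3 = 12)
B(j) = 24*j (B(j) = 12*(j + j) = 12*(2*j) = 24*j)
√(B(-360) - 108445) - 325528 = √(24*(-360) - 108445) - 325528 = √(-8640 - 108445) - 325528 = √(-117085) - 325528 = I*√117085 - 325528 = -325528 + I*√117085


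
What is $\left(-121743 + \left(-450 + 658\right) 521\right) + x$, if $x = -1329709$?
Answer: $-1343084$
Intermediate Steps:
$\left(-121743 + \left(-450 + 658\right) 521\right) + x = \left(-121743 + \left(-450 + 658\right) 521\right) - 1329709 = \left(-121743 + 208 \cdot 521\right) - 1329709 = \left(-121743 + 108368\right) - 1329709 = -13375 - 1329709 = -1343084$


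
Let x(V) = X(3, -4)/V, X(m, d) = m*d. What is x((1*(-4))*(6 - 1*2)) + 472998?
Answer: 1891995/4 ≈ 4.7300e+5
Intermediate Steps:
X(m, d) = d*m
x(V) = -12/V (x(V) = (-4*3)/V = -12/V)
x((1*(-4))*(6 - 1*2)) + 472998 = -12*(-1/(4*(6 - 1*2))) + 472998 = -12*(-1/(4*(6 - 2))) + 472998 = -12/((-4*4)) + 472998 = -12/(-16) + 472998 = -12*(-1/16) + 472998 = ¾ + 472998 = 1891995/4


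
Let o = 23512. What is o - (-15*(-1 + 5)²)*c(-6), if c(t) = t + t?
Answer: 20632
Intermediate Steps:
c(t) = 2*t
o - (-15*(-1 + 5)²)*c(-6) = 23512 - (-15*(-1 + 5)²)*2*(-6) = 23512 - (-15*4²)*(-12) = 23512 - (-15*16)*(-12) = 23512 - (-240)*(-12) = 23512 - 1*2880 = 23512 - 2880 = 20632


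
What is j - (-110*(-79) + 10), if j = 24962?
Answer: 16262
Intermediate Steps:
j - (-110*(-79) + 10) = 24962 - (-110*(-79) + 10) = 24962 - (8690 + 10) = 24962 - 1*8700 = 24962 - 8700 = 16262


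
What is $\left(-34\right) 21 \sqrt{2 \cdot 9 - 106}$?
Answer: $- 1428 i \sqrt{22} \approx - 6697.9 i$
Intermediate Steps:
$\left(-34\right) 21 \sqrt{2 \cdot 9 - 106} = - 714 \sqrt{18 - 106} = - 714 \sqrt{-88} = - 714 \cdot 2 i \sqrt{22} = - 1428 i \sqrt{22}$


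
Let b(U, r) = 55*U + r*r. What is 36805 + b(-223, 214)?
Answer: 70336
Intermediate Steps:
b(U, r) = r**2 + 55*U (b(U, r) = 55*U + r**2 = r**2 + 55*U)
36805 + b(-223, 214) = 36805 + (214**2 + 55*(-223)) = 36805 + (45796 - 12265) = 36805 + 33531 = 70336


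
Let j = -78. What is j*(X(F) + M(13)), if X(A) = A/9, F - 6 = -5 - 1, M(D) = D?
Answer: -1014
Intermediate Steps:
F = 0 (F = 6 + (-5 - 1) = 6 - 6 = 0)
X(A) = A/9 (X(A) = A*(⅑) = A/9)
j*(X(F) + M(13)) = -78*((⅑)*0 + 13) = -78*(0 + 13) = -78*13 = -1014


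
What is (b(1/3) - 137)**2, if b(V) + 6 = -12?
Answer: 24025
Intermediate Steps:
b(V) = -18 (b(V) = -6 - 12 = -18)
(b(1/3) - 137)**2 = (-18 - 137)**2 = (-155)**2 = 24025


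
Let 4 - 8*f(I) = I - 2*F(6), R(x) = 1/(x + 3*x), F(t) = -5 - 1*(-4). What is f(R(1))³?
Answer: 343/32768 ≈ 0.010468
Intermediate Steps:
F(t) = -1 (F(t) = -5 + 4 = -1)
R(x) = 1/(4*x)
f(I) = ¼ - I/8 (f(I) = ½ - (I - 2*(-1))/8 = ½ - (I + 2)/8 = ½ - (2 + I)/8 = ½ + (-¼ - I/8) = ¼ - I/8)
f(R(1))³ = (¼ - 1/(32*1))³ = (¼ - 1/32)³ = (7/32)³ = 343/32768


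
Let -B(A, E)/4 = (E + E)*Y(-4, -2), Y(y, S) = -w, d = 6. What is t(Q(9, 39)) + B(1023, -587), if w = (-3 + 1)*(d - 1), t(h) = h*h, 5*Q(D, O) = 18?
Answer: 1174324/25 ≈ 46973.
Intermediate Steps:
Q(D, O) = 18/5 (Q(D, O) = (1/5)*18 = 18/5)
t(h) = h**2
w = -10 (w = (-3 + 1)*(6 - 1) = -2*5 = -10)
Y(y, S) = 10 (Y(y, S) = -1*(-10) = 10)
B(A, E) = -80*E (B(A, E) = -4*(E + E)*10 = -4*2*E*10 = -80*E)
t(Q(9, 39)) + B(1023, -587) = (18/5)**2 - 80*(-587) = 324/25 + 46960 = 1174324/25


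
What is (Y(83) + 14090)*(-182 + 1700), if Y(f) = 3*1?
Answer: 21393174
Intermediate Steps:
Y(f) = 3
(Y(83) + 14090)*(-182 + 1700) = (3 + 14090)*(-182 + 1700) = 14093*1518 = 21393174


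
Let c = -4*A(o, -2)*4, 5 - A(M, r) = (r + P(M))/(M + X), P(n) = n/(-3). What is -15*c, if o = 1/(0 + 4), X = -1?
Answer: 1600/3 ≈ 533.33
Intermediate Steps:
P(n) = -n/3 (P(n) = n*(-⅓) = -n/3)
o = ¼ (o = 1/4 = ¼ ≈ 0.25000)
A(M, r) = 5 - (r - M/3)/(-1 + M) (A(M, r) = 5 - (r - M/3)/(M - 1) = 5 - (r - M/3)/(-1 + M))
c = -320/9 (c = -4*(-5 - 1*(-2) + (16/3)*(¼))/(-1 + ¼)*4 = -4*(-5 + 2 + 4/3)/(-¾)*4 = -(-16)*(-5)/(3*3)*4 = -4*20/9*4 = -80/9*4 = -320/9 ≈ -35.556)
-15*c = -15*(-320/9) = 1600/3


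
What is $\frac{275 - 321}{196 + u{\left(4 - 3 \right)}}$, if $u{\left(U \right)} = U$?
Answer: $- \frac{46}{197} \approx -0.2335$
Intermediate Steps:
$\frac{275 - 321}{196 + u{\left(4 - 3 \right)}} = \frac{275 - 321}{196 + \left(4 - 3\right)} = - \frac{46}{196 + 1} = - \frac{46}{197}$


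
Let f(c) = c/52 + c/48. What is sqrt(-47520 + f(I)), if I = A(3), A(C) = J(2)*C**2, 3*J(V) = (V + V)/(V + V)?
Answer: I*sqrt(128493755)/52 ≈ 217.99*I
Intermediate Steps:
J(V) = 1/3 (J(V) = ((V + V)/(V + V))/3 = ((2*V)/((2*V)))/3 = ((2*V)*(1/(2*V)))/3 = (1/3)*1 = 1/3)
A(C) = C**2/3
I = 3 (I = (1/3)*3**2 = (1/3)*9 = 3)
f(c) = 25*c/624 (f(c) = c*(1/52) + c*(1/48) = c/52 + c/48 = 25*c/624)
sqrt(-47520 + f(I)) = sqrt(-47520 + (25/624)*3) = sqrt(-47520 + 25/208) = sqrt(-9884135/208) = I*sqrt(128493755)/52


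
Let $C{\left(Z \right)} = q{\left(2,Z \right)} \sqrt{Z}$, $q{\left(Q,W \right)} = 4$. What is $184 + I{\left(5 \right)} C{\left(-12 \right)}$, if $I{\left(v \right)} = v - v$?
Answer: $184$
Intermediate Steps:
$I{\left(v \right)} = 0$
$C{\left(Z \right)} = 4 \sqrt{Z}$
$184 + I{\left(5 \right)} C{\left(-12 \right)} = 184 + 0 \cdot 4 \sqrt{-12} = 184 + 0 \cdot 4 \cdot 2 i \sqrt{3} = 184 + 0 \cdot 8 i \sqrt{3} = 184 + 0 = 184$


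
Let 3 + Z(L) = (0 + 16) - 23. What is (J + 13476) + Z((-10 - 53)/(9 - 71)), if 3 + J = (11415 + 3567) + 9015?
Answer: 37460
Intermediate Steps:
Z(L) = -10 (Z(L) = -3 + ((0 + 16) - 23) = -3 + (16 - 23) = -3 - 7 = -10)
J = 23994 (J = -3 + ((11415 + 3567) + 9015) = -3 + (14982 + 9015) = -3 + 23997 = 23994)
(J + 13476) + Z((-10 - 53)/(9 - 71)) = (23994 + 13476) - 10 = 37470 - 10 = 37460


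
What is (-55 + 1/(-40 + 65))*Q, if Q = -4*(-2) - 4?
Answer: -5496/25 ≈ -219.84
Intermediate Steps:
Q = 4 (Q = 8 - 4 = 4)
(-55 + 1/(-40 + 65))*Q = (-55 + 1/(-40 + 65))*4 = (-55 + 1/25)*4 = -1374/25*4 = -5496/25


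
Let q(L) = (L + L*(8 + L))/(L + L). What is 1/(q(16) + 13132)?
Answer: 2/26289 ≈ 7.6077e-5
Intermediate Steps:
q(L) = (L + L*(8 + L))/(2*L) (q(L) = (L + L*(8 + L))/((2*L)) = (L + L*(8 + L))*(1/(2*L)) = (L + L*(8 + L))/(2*L))
1/(q(16) + 13132) = 1/((9/2 + (½)*16) + 13132) = 1/((9/2 + 8) + 13132) = 1/(25/2 + 13132) = 1/(26289/2) = 2/26289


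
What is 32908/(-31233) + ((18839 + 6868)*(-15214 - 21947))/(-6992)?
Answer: 1570346680945/11493744 ≈ 1.3663e+5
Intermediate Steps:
32908/(-31233) + ((18839 + 6868)*(-15214 - 21947))/(-6992) = 32908*(-1/31233) + (25707*(-37161))*(-1/6992) = -32908/31233 - 955297827*(-1/6992) = -32908/31233 + 50278833/368 = 1570346680945/11493744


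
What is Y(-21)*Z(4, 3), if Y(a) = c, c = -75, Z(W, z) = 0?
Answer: 0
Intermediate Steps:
Y(a) = -75
Y(-21)*Z(4, 3) = -75*0 = 0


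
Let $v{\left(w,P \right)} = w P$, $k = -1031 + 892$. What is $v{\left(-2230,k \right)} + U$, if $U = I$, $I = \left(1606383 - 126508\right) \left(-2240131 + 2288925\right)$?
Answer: $72209330720$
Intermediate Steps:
$I = 72209020750$ ($I = 1479875 \cdot 48794 = 72209020750$)
$k = -139$
$U = 72209020750$
$v{\left(w,P \right)} = P w$
$v{\left(-2230,k \right)} + U = \left(-139\right) \left(-2230\right) + 72209020750 = 309970 + 72209020750 = 72209330720$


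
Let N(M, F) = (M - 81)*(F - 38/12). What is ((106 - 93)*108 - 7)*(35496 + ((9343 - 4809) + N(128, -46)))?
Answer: 316162055/6 ≈ 5.2694e+7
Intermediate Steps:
N(M, F) = (-81 + M)*(-19/6 + F) (N(M, F) = (-81 + M)*(F - 38*1/12) = (-81 + M)*(F - 19/6) = (-81 + M)*(-19/6 + F))
((106 - 93)*108 - 7)*(35496 + ((9343 - 4809) + N(128, -46))) = ((106 - 93)*108 - 7)*(35496 + ((9343 - 4809) + (513/2 - 81*(-46) - 19/6*128 - 46*128))) = (13*108 - 7)*(35496 + (4534 + (513/2 + 3726 - 1216/3 - 5888))) = (1404 - 7)*(35496 + (4534 - 13865/6)) = 1397*(35496 + 13339/6) = 1397*(226315/6) = 316162055/6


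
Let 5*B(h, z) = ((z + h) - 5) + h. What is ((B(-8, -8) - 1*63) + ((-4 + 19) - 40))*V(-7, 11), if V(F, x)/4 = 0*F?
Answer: 0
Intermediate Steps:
B(h, z) = -1 + z/5 + 2*h/5 (B(h, z) = (((z + h) - 5) + h)/5 = (((h + z) - 5) + h)/5 = ((-5 + h + z) + h)/5 = (-5 + z + 2*h)/5 = -1 + z/5 + 2*h/5)
V(F, x) = 0 (V(F, x) = 4*(0*F) = 4*0 = 0)
((B(-8, -8) - 1*63) + ((-4 + 19) - 40))*V(-7, 11) = (((-1 + (⅕)*(-8) + (⅖)*(-8)) - 1*63) + ((-4 + 19) - 40))*0 = (((-1 - 8/5 - 16/5) - 63) + (15 - 40))*0 = ((-29/5 - 63) - 25)*0 = (-344/5 - 25)*0 = -469/5*0 = 0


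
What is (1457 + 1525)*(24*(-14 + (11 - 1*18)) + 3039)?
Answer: 7559370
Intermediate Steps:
(1457 + 1525)*(24*(-14 + (11 - 1*18)) + 3039) = 2982*(24*(-14 + (11 - 18)) + 3039) = 2982*(24*(-14 - 7) + 3039) = 2982*(24*(-21) + 3039) = 2982*(-504 + 3039) = 2982*2535 = 7559370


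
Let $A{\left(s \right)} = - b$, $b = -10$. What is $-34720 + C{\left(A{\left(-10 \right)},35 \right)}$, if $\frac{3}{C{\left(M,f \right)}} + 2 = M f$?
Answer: $- \frac{4027519}{116} \approx -34720.0$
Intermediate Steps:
$A{\left(s \right)} = 10$ ($A{\left(s \right)} = \left(-1\right) \left(-10\right) = 10$)
$C{\left(M,f \right)} = \frac{3}{-2 + M f}$
$-34720 + C{\left(A{\left(-10 \right)},35 \right)} = -34720 + \frac{3}{-2 + 10 \cdot 35} = -34720 + \frac{3}{-2 + 350} = -34720 + \frac{3}{348} = -34720 + 3 \cdot \frac{1}{348} = -34720 + \frac{1}{116} = - \frac{4027519}{116}$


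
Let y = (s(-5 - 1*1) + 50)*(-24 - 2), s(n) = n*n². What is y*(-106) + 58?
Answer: -457438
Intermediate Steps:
s(n) = n³
y = 4316 (y = ((-5 - 1*1)³ + 50)*(-24 - 2) = ((-5 - 1)³ + 50)*(-26) = ((-6)³ + 50)*(-26) = (-216 + 50)*(-26) = -166*(-26) = 4316)
y*(-106) + 58 = 4316*(-106) + 58 = -457496 + 58 = -457438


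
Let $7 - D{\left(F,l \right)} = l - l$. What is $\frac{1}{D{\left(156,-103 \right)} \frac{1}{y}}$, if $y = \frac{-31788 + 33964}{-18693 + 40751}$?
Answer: $\frac{1088}{77203} \approx 0.014093$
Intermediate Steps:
$D{\left(F,l \right)} = 7$ ($D{\left(F,l \right)} = 7 - \left(l - l\right) = 7 - 0 = 7 + 0 = 7$)
$y = \frac{1088}{11029}$ ($y = \frac{2176}{22058} = 2176 \cdot \frac{1}{22058} = \frac{1088}{11029} \approx 0.098649$)
$\frac{1}{D{\left(156,-103 \right)} \frac{1}{y}} = \frac{1}{7 \frac{1}{\frac{1088}{11029}}} = \frac{1}{7 \cdot \frac{11029}{1088}} = \frac{1}{\frac{77203}{1088}} = \frac{1088}{77203}$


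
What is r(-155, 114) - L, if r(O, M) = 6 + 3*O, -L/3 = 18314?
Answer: 54483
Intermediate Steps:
L = -54942 (L = -3*18314 = -54942)
r(-155, 114) - L = (6 + 3*(-155)) - 1*(-54942) = (6 - 465) + 54942 = -459 + 54942 = 54483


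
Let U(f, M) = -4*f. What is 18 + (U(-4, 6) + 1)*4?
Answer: 86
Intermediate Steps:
18 + (U(-4, 6) + 1)*4 = 18 + (-4*(-4) + 1)*4 = 18 + (16 + 1)*4 = 18 + 17*4 = 18 + 68 = 86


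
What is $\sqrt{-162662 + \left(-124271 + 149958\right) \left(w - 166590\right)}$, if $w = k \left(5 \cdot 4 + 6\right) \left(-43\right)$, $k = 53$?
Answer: $i \sqrt{5801417490} \approx 76167.0 i$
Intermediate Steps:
$w = -59254$ ($w = 53 \left(5 \cdot 4 + 6\right) \left(-43\right) = 53 \left(20 + 6\right) \left(-43\right) = 53 \cdot 26 \left(-43\right) = 1378 \left(-43\right) = -59254$)
$\sqrt{-162662 + \left(-124271 + 149958\right) \left(w - 166590\right)} = \sqrt{-162662 + \left(-124271 + 149958\right) \left(-59254 - 166590\right)} = \sqrt{-162662 + 25687 \left(-225844\right)} = \sqrt{-162662 - 5801254828} = \sqrt{-5801417490} = i \sqrt{5801417490}$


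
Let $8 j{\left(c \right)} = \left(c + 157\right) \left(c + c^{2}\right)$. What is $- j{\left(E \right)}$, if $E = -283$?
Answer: $\frac{2513889}{2} \approx 1.2569 \cdot 10^{6}$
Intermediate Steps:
$j{\left(c \right)} = \frac{\left(157 + c\right) \left(c + c^{2}\right)}{8}$ ($j{\left(c \right)} = \frac{\left(c + 157\right) \left(c + c^{2}\right)}{8} = \frac{\left(157 + c\right) \left(c + c^{2}\right)}{8}$)
$- j{\left(E \right)} = - \frac{\left(-283\right) \left(157 + \left(-283\right)^{2} + 158 \left(-283\right)\right)}{8} = - \frac{\left(-283\right) \left(157 + 80089 - 44714\right)}{8} = - \frac{\left(-283\right) 35532}{8} = \left(-1\right) \left(- \frac{2513889}{2}\right) = \frac{2513889}{2}$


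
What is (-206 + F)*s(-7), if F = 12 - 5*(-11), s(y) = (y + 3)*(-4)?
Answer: -2224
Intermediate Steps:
s(y) = -12 - 4*y (s(y) = (3 + y)*(-4) = -12 - 4*y)
F = 67 (F = 12 + 55 = 67)
(-206 + F)*s(-7) = (-206 + 67)*(-12 - 4*(-7)) = -139*(-12 + 28) = -139*16 = -2224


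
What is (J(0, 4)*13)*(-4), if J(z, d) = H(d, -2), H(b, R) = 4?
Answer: -208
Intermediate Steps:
J(z, d) = 4
(J(0, 4)*13)*(-4) = (4*13)*(-4) = 52*(-4) = -208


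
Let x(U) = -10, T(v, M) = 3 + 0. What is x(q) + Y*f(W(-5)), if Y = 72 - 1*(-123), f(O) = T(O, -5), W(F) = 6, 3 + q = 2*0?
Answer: 575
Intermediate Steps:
q = -3 (q = -3 + 2*0 = -3 + 0 = -3)
T(v, M) = 3
f(O) = 3
Y = 195 (Y = 72 + 123 = 195)
x(q) + Y*f(W(-5)) = -10 + 195*3 = -10 + 585 = 575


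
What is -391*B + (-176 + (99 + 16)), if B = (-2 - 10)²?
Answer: -56365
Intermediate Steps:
B = 144 (B = (-12)² = 144)
-391*B + (-176 + (99 + 16)) = -391*144 + (-176 + (99 + 16)) = -56304 + (-176 + 115) = -56304 - 61 = -56365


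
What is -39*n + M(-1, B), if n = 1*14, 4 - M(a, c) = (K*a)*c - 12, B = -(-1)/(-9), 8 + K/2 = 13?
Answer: -4780/9 ≈ -531.11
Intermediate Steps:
K = 10 (K = -16 + 2*13 = -16 + 26 = 10)
B = -⅑ (B = -(-1)*(-1)/9 = -1*⅑ = -⅑ ≈ -0.11111)
M(a, c) = 16 - 10*a*c (M(a, c) = 4 - ((10*a)*c - 12) = 4 - (10*a*c - 12) = 4 - (-12 + 10*a*c) = 4 + (12 - 10*a*c) = 16 - 10*a*c)
n = 14
-39*n + M(-1, B) = -39*14 + (16 - 10*(-1)*(-⅑)) = -546 + (16 - 10/9) = -546 + 134/9 = -4780/9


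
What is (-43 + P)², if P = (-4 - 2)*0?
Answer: 1849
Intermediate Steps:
P = 0 (P = -6*0 = 0)
(-43 + P)² = (-43 + 0)² = (-43)² = 1849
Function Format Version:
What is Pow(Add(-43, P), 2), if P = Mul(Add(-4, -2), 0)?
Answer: 1849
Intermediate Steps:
P = 0 (P = Mul(-6, 0) = 0)
Pow(Add(-43, P), 2) = Pow(Add(-43, 0), 2) = Pow(-43, 2) = 1849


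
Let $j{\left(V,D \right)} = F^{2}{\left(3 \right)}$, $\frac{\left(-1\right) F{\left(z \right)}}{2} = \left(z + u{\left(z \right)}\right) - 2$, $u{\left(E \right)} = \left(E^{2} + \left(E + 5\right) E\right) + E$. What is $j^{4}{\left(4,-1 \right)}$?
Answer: $899194740203776$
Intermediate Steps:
$u{\left(E \right)} = E + E^{2} + E \left(5 + E\right)$ ($u{\left(E \right)} = \left(E^{2} + \left(5 + E\right) E\right) + E = \left(E^{2} + E \left(5 + E\right)\right) + E = E + E^{2} + E \left(5 + E\right)$)
$F{\left(z \right)} = 4 - 2 z - 4 z \left(3 + z\right)$ ($F{\left(z \right)} = - 2 \left(\left(z + 2 z \left(3 + z\right)\right) - 2\right) = - 2 \left(-2 + z + 2 z \left(3 + z\right)\right) = 4 - 2 z - 4 z \left(3 + z\right)$)
$j{\left(V,D \right)} = 5476$ ($j{\left(V,D \right)} = \left(4 - 42 - 4 \cdot 3^{2}\right)^{2} = \left(4 - 42 - 36\right)^{2} = \left(-74\right)^{2} = 5476$)
$j^{4}{\left(4,-1 \right)} = 5476^{4} = 899194740203776$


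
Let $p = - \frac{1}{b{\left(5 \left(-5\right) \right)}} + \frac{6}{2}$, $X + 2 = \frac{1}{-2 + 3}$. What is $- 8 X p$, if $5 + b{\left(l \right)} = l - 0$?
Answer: $\frac{364}{15} \approx 24.267$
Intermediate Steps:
$b{\left(l \right)} = -5 + l$ ($b{\left(l \right)} = -5 + \left(l - 0\right) = -5 + \left(l + 0\right) = -5 + l$)
$X = -1$ ($X = -2 + \frac{1}{-2 + 3} = -2 + 1^{-1} = -2 + 1 = -1$)
$p = \frac{91}{30}$ ($p = - \frac{1}{-5 + 5 \left(-5\right)} + \frac{6}{2} = - \frac{1}{-5 - 25} + 6 \cdot \frac{1}{2} = - \frac{1}{-30} + 3 = \left(-1\right) \left(- \frac{1}{30}\right) + 3 = \frac{1}{30} + 3 = \frac{91}{30} \approx 3.0333$)
$- 8 X p = \left(-8\right) \left(-1\right) \frac{91}{30} = 8 \cdot \frac{91}{30} = \frac{364}{15}$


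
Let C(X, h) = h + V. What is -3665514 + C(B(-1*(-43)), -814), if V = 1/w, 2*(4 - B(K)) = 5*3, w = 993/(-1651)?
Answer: -3640665355/993 ≈ -3.6663e+6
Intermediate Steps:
w = -993/1651 (w = 993*(-1/1651) = -993/1651 ≈ -0.60145)
B(K) = -7/2 (B(K) = 4 - 5*3/2 = 4 - 1/2*15 = 4 - 15/2 = -7/2)
V = -1651/993 (V = 1/(-993/1651) = -1651/993 ≈ -1.6626)
C(X, h) = -1651/993 + h (C(X, h) = h - 1651/993 = -1651/993 + h)
-3665514 + C(B(-1*(-43)), -814) = -3665514 + (-1651/993 - 814) = -3665514 - 809953/993 = -3640665355/993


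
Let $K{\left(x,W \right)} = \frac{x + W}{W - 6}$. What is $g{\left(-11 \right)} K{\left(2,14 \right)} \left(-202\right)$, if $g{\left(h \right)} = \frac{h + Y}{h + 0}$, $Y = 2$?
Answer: $- \frac{3636}{11} \approx -330.55$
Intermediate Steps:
$K{\left(x,W \right)} = \frac{W + x}{-6 + W}$
$g{\left(h \right)} = \frac{2 + h}{h}$ ($g{\left(h \right)} = \frac{h + 2}{h + 0} = \frac{2 + h}{h}$)
$g{\left(-11 \right)} K{\left(2,14 \right)} \left(-202\right) = \frac{2 - 11}{-11} \frac{14 + 2}{-6 + 14} \left(-202\right) = \left(- \frac{1}{11}\right) \left(-9\right) \frac{1}{8} \cdot 16 \left(-202\right) = \frac{9 \cdot \frac{1}{8} \cdot 16}{11} \left(-202\right) = \frac{9}{11} \cdot 2 \left(-202\right) = \frac{18}{11} \left(-202\right) = - \frac{3636}{11}$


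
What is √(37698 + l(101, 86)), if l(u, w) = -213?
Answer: 21*√85 ≈ 193.61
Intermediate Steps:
√(37698 + l(101, 86)) = √(37698 - 213) = √37485 = 21*√85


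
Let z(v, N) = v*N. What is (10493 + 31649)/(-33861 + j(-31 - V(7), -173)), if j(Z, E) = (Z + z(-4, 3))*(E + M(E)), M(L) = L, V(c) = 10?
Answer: -2218/817 ≈ -2.7148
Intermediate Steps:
z(v, N) = N*v
j(Z, E) = 2*E*(-12 + Z) (j(Z, E) = (Z + 3*(-4))*(E + E) = (Z - 12)*(2*E) = (-12 + Z)*(2*E) = 2*E*(-12 + Z))
(10493 + 31649)/(-33861 + j(-31 - V(7), -173)) = (10493 + 31649)/(-33861 + 2*(-173)*(-12 + (-31 - 1*10))) = 42142/(-33861 + 2*(-173)*(-12 + (-31 - 10))) = 42142/(-33861 + 2*(-173)*(-12 - 41)) = 42142/(-33861 + 2*(-173)*(-53)) = 42142/(-33861 + 18338) = 42142/(-15523) = 42142*(-1/15523) = -2218/817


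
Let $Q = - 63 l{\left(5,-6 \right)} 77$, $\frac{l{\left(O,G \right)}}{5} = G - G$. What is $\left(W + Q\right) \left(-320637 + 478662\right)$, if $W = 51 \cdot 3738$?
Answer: $30125569950$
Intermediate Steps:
$W = 190638$
$l{\left(O,G \right)} = 0$ ($l{\left(O,G \right)} = 5 \left(G - G\right) = 5 \cdot 0 = 0$)
$Q = 0$ ($Q = \left(-63\right) 0 \cdot 77 = 0 \cdot 77 = 0$)
$\left(W + Q\right) \left(-320637 + 478662\right) = \left(190638 + 0\right) \left(-320637 + 478662\right) = 190638 \cdot 158025 = 30125569950$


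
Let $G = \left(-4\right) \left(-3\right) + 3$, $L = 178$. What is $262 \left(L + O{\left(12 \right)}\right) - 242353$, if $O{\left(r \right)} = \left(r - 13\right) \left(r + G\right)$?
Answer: $-202791$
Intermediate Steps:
$G = 15$ ($G = 12 + 3 = 15$)
$O{\left(r \right)} = \left(-13 + r\right) \left(15 + r\right)$ ($O{\left(r \right)} = \left(r - 13\right) \left(r + 15\right) = \left(-13 + r\right) \left(15 + r\right)$)
$262 \left(L + O{\left(12 \right)}\right) - 242353 = 262 \left(178 + \left(-195 + 12^{2} + 2 \cdot 12\right)\right) - 242353 = 262 \left(178 + \left(-195 + 144 + 24\right)\right) - 242353 = 262 \left(178 - 27\right) - 242353 = 262 \cdot 151 - 242353 = 39562 - 242353 = -202791$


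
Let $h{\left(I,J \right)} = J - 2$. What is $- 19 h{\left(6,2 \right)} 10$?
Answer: $0$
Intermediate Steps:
$h{\left(I,J \right)} = -2 + J$
$- 19 h{\left(6,2 \right)} 10 = - 19 \left(-2 + 2\right) 10 = \left(-19\right) 0 \cdot 10 = 0 \cdot 10 = 0$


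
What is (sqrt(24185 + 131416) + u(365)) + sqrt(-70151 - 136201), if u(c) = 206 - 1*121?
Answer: 85 + 9*sqrt(1921) + 12*I*sqrt(1433) ≈ 479.46 + 454.26*I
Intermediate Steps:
u(c) = 85 (u(c) = 206 - 121 = 85)
(sqrt(24185 + 131416) + u(365)) + sqrt(-70151 - 136201) = (sqrt(24185 + 131416) + 85) + sqrt(-70151 - 136201) = (sqrt(155601) + 85) + sqrt(-206352) = (9*sqrt(1921) + 85) + 12*I*sqrt(1433) = (85 + 9*sqrt(1921)) + 12*I*sqrt(1433) = 85 + 9*sqrt(1921) + 12*I*sqrt(1433)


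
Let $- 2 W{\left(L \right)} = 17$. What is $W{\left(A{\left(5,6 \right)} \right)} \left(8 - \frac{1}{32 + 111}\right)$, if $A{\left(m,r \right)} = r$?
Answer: $- \frac{19431}{286} \approx -67.941$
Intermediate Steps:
$W{\left(L \right)} = - \frac{17}{2}$ ($W{\left(L \right)} = \left(- \frac{1}{2}\right) 17 = - \frac{17}{2}$)
$W{\left(A{\left(5,6 \right)} \right)} \left(8 - \frac{1}{32 + 111}\right) = - \frac{17 \left(8 - \frac{1}{32 + 111}\right)}{2} = - \frac{17 \left(8 - \frac{1}{143}\right)}{2} = \left(- \frac{17}{2}\right) \frac{1143}{143} = - \frac{19431}{286}$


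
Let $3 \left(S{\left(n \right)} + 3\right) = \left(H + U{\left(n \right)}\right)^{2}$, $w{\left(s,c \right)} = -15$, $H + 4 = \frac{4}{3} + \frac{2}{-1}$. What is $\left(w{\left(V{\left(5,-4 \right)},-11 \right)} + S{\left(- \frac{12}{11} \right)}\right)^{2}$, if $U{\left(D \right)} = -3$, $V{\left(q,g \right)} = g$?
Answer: $\frac{1849}{729} \approx 2.5364$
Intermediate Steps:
$H = - \frac{14}{3}$ ($H = -4 + \left(\frac{4}{3} + \frac{2}{-1}\right) = -4 + \left(4 \cdot \frac{1}{3} + 2 \left(-1\right)\right) = -4 + \left(\frac{4}{3} - 2\right) = -4 - \frac{2}{3} = - \frac{14}{3} \approx -4.6667$)
$S{\left(n \right)} = \frac{448}{27}$ ($S{\left(n \right)} = -3 + \frac{\left(- \frac{14}{3} - 3\right)^{2}}{3} = -3 + \frac{\left(- \frac{23}{3}\right)^{2}}{3} = -3 + \frac{1}{3} \cdot \frac{529}{9} = -3 + \frac{529}{27} = \frac{448}{27}$)
$\left(w{\left(V{\left(5,-4 \right)},-11 \right)} + S{\left(- \frac{12}{11} \right)}\right)^{2} = \left(-15 + \frac{448}{27}\right)^{2} = \left(\frac{43}{27}\right)^{2} = \frac{1849}{729}$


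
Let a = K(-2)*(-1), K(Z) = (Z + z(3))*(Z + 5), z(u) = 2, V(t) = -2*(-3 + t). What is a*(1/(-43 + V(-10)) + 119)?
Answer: 0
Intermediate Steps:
V(t) = 6 - 2*t
K(Z) = (2 + Z)*(5 + Z) (K(Z) = (Z + 2)*(Z + 5) = (2 + Z)*(5 + Z))
a = 0 (a = (10 + (-2)² + 7*(-2))*(-1) = (10 + 4 - 14)*(-1) = 0*(-1) = 0)
a*(1/(-43 + V(-10)) + 119) = 0*(1/(-43 + (6 - 2*(-10))) + 119) = 0*(1/(-43 + (6 + 20)) + 119) = 0*(1/(-43 + 26) + 119) = 0*(1/(-17) + 119) = 0*(-1/17 + 119) = 0*(2022/17) = 0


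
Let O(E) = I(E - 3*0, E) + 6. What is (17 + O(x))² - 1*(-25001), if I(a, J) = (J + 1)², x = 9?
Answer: 40130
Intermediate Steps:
I(a, J) = (1 + J)²
O(E) = 6 + (1 + E)² (O(E) = (1 + E)² + 6 = 6 + (1 + E)²)
(17 + O(x))² - 1*(-25001) = (17 + (6 + (1 + 9)²))² - 1*(-25001) = (17 + (6 + 10²))² + 25001 = (17 + (6 + 100))² + 25001 = (17 + 106)² + 25001 = 123² + 25001 = 15129 + 25001 = 40130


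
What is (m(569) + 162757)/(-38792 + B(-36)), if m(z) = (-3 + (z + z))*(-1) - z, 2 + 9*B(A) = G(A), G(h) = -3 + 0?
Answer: -1449477/349133 ≈ -4.1516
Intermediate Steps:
G(h) = -3
B(A) = -5/9 (B(A) = -2/9 + (⅑)*(-3) = -2/9 - ⅓ = -5/9)
m(z) = 3 - 3*z (m(z) = (-3 + 2*z)*(-1) - z = (3 - 2*z) - z = 3 - 3*z)
(m(569) + 162757)/(-38792 + B(-36)) = ((3 - 3*569) + 162757)/(-38792 - 5/9) = ((3 - 1707) + 162757)/(-349133/9) = (-1704 + 162757)*(-9/349133) = 161053*(-9/349133) = -1449477/349133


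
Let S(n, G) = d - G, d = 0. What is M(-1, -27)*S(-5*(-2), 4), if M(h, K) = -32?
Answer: 128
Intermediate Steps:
S(n, G) = -G (S(n, G) = 0 - G = -G)
M(-1, -27)*S(-5*(-2), 4) = -(-32)*4 = -32*(-4) = 128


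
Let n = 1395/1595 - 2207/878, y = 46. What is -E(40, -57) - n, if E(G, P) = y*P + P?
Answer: 750798749/280082 ≈ 2680.6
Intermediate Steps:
E(G, P) = 47*P (E(G, P) = 46*P + P = 47*P)
n = -459071/280082 (n = 1395*(1/1595) - 2207*1/878 = 279/319 - 2207/878 = -459071/280082 ≈ -1.6391)
-E(40, -57) - n = -47*(-57) - 1*(-459071/280082) = -1*(-2679) + 459071/280082 = 2679 + 459071/280082 = 750798749/280082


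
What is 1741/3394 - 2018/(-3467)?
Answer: 12885139/11766998 ≈ 1.0950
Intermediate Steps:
1741/3394 - 2018/(-3467) = 1741*(1/3394) - 2018*(-1/3467) = 1741/3394 + 2018/3467 = 12885139/11766998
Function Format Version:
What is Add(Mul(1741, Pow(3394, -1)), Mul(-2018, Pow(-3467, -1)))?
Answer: Rational(12885139, 11766998) ≈ 1.0950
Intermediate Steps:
Add(Mul(1741, Pow(3394, -1)), Mul(-2018, Pow(-3467, -1))) = Add(Mul(1741, Rational(1, 3394)), Mul(-2018, Rational(-1, 3467))) = Add(Rational(1741, 3394), Rational(2018, 3467)) = Rational(12885139, 11766998)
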